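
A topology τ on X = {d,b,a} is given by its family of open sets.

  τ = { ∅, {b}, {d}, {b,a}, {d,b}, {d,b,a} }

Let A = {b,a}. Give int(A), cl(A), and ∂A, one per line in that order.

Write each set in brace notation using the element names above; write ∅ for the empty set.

opens ⊆ A: ∅, {b}, {b,a}; union → int = {b,a}
complement {d}; its interior {d}; cl(A) = X∖{d} = {b,a}
boundary = {b,a} ∖ {b,a} = ∅

int(A) = {b,a}
cl(A)  = {b,a}
∂A     = ∅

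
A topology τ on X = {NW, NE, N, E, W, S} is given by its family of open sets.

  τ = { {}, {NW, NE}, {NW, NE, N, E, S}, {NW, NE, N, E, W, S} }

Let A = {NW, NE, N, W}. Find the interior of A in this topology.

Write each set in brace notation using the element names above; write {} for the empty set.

{NW, NE}

U open, U⊆A: {}, {NW, NE}. int(A) = ⋃ = {NW, NE}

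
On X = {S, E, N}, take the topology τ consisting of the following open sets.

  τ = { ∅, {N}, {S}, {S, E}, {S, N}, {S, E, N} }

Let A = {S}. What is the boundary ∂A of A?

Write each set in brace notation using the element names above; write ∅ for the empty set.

opens ⊆ A: ∅, {S}; union → int = {S}
complement {E, N}; its interior {N}; cl(A) = X∖{N} = {S, E}
boundary = {S, E} ∖ {S} = {E}

{E}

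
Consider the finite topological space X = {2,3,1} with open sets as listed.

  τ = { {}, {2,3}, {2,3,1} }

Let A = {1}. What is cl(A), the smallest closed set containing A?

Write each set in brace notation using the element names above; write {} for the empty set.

complement {2,3}; its interior {2,3}; cl(A) = X∖{2,3} = {1}

{1}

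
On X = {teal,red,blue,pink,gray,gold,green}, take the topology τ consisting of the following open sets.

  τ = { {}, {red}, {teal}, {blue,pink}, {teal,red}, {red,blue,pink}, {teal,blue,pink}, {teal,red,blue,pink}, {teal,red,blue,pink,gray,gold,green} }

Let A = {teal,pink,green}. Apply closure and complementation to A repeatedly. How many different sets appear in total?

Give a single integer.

X∖A={red,blue,gray,gold}, int(X∖A)={red}, hence cl(A)={teal,blue,pink,gray,gold,green}
Orbit (k=closure, c=complement):
  1. A     = {teal,pink,green}
  2. kA    = {teal,blue,pink,gray,gold,green}
  3. cA    = {red,blue,gray,gold}
  4. ckA   = {red}
  5. kcA   = {red,blue,pink,gray,gold,green}
  6. kckA  = {red,gray,gold,green}
  7. ckcA  = {teal}
  8. ckckA = {teal,blue,pink}
  9. kckcA = {teal,gray,gold,green}
  10. ckckcA = {red,blue,pink}
(closed under both — stop)

10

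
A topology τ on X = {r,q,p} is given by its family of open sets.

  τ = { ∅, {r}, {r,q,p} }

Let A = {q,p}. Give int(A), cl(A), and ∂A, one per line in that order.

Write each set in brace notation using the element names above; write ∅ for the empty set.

interior: largest open inside A is ∅ (from ∅)
cl via duality: int({r}) = {r}, so X∖{r} = {q,p}
cl∖int = {q,p}

int(A) = ∅
cl(A)  = {q,p}
∂A     = {q,p}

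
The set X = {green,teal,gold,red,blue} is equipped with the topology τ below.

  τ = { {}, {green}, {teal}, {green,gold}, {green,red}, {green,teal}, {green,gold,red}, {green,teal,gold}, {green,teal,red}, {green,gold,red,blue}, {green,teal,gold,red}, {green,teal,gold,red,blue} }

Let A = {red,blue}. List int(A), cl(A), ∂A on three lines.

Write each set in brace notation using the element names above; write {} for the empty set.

int(A) = {}
cl(A)  = {red,blue}
∂A     = {red,blue}

open subsets of A: {}; so int(A) = {}
closure: X∖int(X∖A) = X∖{green,teal,gold} = {red,blue}
∂A = {red,blue} minus {} = {red,blue}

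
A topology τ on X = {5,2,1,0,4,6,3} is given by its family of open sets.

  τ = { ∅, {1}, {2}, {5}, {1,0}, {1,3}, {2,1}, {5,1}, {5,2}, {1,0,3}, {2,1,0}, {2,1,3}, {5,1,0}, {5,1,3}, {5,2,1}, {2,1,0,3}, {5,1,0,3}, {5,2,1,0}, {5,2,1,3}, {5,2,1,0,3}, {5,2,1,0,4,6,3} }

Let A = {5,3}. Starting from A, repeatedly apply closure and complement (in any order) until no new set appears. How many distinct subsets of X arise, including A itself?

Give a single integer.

closure: X∖int(X∖A) = X∖{2,1,0} = {5,4,6,3}
Let k=closure and c=complement:
  1. A     = {5,3}
  2. kA    = {5,4,6,3}
  3. cA    = {2,1,0,4,6}
  4. ckA   = {2,1,0}
  5. kcA   = {2,1,0,4,6,3}
  6. ckcA  = {5}
  7. kckcA = {5,4,6}
  8. ckckcA = {2,1,0,3}
— saturated at 8

8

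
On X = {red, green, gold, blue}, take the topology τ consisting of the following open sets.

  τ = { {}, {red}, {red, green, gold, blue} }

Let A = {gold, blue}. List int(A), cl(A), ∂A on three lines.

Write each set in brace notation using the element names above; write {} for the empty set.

open subsets of A: {}; so int(A) = {}
closure: X∖int(X∖A) = X∖{red} = {green, gold, blue}
∂A = {green, gold, blue} minus {} = {green, gold, blue}

int(A) = {}
cl(A)  = {green, gold, blue}
∂A     = {green, gold, blue}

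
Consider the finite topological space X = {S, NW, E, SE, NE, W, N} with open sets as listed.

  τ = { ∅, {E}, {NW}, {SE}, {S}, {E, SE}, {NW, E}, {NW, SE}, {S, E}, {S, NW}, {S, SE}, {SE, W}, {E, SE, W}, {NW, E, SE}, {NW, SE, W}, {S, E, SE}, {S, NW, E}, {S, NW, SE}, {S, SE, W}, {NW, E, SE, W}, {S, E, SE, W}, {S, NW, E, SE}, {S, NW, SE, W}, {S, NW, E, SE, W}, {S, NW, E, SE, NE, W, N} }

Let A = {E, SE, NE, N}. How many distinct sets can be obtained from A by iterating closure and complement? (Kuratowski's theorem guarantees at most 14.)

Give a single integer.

8

closure: X∖int(X∖A) = X∖{S, NW} = {E, SE, NE, W, N}
Let k=closure and c=complement:
  1. A     = {E, SE, NE, N}
  2. kA    = {E, SE, NE, W, N}
  3. cA    = {S, NW, W}
  4. ckA   = {S, NW}
  5. kcA   = {S, NW, NE, W, N}
  6. kckA  = {S, NW, NE, N}
  7. ckcA  = {E, SE}
  8. ckckA = {E, SE, W}
— saturated at 8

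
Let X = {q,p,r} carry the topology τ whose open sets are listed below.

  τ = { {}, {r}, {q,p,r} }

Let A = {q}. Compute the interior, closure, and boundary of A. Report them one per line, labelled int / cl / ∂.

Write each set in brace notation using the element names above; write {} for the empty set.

int(A) = {}
cl(A)  = {q,p}
∂A     = {q,p}

open subsets of A: {}; so int(A) = {}
closure: X∖int(X∖A) = X∖{r} = {q,p}
∂A = {q,p} minus {} = {q,p}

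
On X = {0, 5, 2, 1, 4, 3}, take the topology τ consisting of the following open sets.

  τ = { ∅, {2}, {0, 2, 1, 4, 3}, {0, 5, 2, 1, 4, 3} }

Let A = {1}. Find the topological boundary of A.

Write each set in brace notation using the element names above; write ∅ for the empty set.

opens ⊆ A: ∅; union → int = ∅
complement {0, 5, 2, 4, 3}; its interior {2}; cl(A) = X∖{2} = {0, 5, 1, 4, 3}
boundary = {0, 5, 1, 4, 3} ∖ ∅ = {0, 5, 1, 4, 3}

{0, 5, 1, 4, 3}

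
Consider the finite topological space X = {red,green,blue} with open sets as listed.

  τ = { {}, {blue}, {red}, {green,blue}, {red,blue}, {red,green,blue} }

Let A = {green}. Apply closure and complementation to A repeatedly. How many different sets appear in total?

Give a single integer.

X∖A={red,blue}, int(X∖A)={red,blue}, hence cl(A)={green}
Orbit (k=closure, c=complement):
  1. A     = {green}
  2. cA    = {red,blue}
  3. kcA   = {red,green,blue}
  4. ckcA  = {}
(closed under both — stop)

4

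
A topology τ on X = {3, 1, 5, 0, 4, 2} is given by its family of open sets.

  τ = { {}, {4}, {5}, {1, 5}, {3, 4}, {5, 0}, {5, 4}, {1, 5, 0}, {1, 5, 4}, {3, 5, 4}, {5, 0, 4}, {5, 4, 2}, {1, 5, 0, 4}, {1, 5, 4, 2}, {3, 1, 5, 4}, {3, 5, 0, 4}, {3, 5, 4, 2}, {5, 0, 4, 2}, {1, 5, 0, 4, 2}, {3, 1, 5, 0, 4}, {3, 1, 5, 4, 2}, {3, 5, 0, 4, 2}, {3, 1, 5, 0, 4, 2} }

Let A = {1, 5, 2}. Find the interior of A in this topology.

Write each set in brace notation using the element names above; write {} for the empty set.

{1, 5}

U open, U⊆A: {}, {5}, {1, 5}. int(A) = ⋃ = {1, 5}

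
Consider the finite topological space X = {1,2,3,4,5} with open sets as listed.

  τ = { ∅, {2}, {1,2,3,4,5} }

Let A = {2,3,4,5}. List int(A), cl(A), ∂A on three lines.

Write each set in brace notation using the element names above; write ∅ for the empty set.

int(A) = {2}
cl(A)  = {1,2,3,4,5}
∂A     = {1,3,4,5}

opens ⊆ A: ∅, {2}; union → int = {2}
complement {1}; its interior ∅; cl(A) = X∖∅ = {1,2,3,4,5}
boundary = {1,2,3,4,5} ∖ {2} = {1,3,4,5}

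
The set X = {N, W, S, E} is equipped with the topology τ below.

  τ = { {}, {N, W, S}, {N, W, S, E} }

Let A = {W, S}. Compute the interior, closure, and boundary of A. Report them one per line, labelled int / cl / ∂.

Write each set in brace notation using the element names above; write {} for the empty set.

U open, U⊆A: {}. int(A) = ⋃ = {}
X∖A={N, E}, int(X∖A)={}, hence cl(A)={N, W, S, E}
∂A: remove int from cl → {N, W, S, E}

int(A) = {}
cl(A)  = {N, W, S, E}
∂A     = {N, W, S, E}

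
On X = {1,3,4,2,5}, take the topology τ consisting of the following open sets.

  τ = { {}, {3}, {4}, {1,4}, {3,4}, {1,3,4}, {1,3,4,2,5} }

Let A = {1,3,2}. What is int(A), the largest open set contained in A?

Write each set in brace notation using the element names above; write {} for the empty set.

{3}

interior: largest open inside A is {3} (from {}, {3})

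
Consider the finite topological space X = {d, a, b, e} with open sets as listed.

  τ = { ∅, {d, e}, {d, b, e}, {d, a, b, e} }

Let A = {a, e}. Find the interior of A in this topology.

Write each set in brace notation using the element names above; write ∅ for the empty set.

open subsets of A: ∅; so int(A) = ∅

∅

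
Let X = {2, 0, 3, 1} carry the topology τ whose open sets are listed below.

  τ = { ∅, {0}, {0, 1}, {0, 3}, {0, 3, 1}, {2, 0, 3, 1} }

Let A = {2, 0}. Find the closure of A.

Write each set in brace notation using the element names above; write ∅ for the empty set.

closure: X∖int(X∖A) = X∖∅ = {2, 0, 3, 1}

{2, 0, 3, 1}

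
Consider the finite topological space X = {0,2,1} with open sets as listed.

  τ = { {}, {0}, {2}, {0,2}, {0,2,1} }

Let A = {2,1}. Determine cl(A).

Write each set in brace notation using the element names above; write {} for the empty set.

{2,1}

X∖A={0}, int(X∖A)={0}, hence cl(A)={2,1}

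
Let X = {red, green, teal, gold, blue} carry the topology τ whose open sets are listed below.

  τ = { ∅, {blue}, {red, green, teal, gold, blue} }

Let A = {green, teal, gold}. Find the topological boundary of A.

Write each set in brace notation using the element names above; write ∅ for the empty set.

{red, green, teal, gold}

interior: largest open inside A is ∅ (from ∅)
cl via duality: int({red, blue}) = {blue}, so X∖{blue} = {red, green, teal, gold}
cl∖int = {red, green, teal, gold}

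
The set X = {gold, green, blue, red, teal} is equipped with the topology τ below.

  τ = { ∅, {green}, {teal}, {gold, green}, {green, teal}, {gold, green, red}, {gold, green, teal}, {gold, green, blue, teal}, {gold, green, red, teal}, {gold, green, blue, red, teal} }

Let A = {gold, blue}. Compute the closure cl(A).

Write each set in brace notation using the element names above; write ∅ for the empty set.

X∖A={green, red, teal}, int(X∖A)={green, teal}, hence cl(A)={gold, blue, red}

{gold, blue, red}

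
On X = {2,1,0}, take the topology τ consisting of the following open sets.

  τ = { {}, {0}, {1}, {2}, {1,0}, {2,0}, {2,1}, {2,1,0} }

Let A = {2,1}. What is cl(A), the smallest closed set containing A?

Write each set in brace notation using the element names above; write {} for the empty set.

closure: X∖int(X∖A) = X∖{0} = {2,1}

{2,1}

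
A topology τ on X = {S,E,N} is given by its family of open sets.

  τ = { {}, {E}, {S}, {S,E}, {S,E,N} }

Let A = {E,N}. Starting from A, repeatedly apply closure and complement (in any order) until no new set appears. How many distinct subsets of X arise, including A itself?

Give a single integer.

closure: X∖int(X∖A) = X∖{S} = {E,N}
Let k=closure and c=complement:
  1. A     = {E,N}
  2. cA    = {S}
  3. kcA   = {S,N}
  4. ckcA  = {E}
— saturated at 4

4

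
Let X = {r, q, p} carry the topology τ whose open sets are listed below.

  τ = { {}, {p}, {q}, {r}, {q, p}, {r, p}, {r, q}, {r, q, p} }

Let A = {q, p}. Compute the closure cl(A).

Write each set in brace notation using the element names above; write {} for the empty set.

{q, p}

X∖A={r}, int(X∖A)={r}, hence cl(A)={q, p}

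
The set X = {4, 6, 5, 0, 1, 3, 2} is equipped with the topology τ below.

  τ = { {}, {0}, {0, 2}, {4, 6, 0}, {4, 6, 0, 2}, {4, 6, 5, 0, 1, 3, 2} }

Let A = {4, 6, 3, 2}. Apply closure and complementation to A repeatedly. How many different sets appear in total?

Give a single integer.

X∖A={5, 0, 1}, int(X∖A)={0}, hence cl(A)={4, 6, 5, 1, 3, 2}
Orbit (k=closure, c=complement):
  1. A     = {4, 6, 3, 2}
  2. kA    = {4, 6, 5, 1, 3, 2}
  3. cA    = {5, 0, 1}
  4. ckA   = {0}
  5. kcA   = {4, 6, 5, 0, 1, 3, 2}
  6. ckcA  = {}
(closed under both — stop)

6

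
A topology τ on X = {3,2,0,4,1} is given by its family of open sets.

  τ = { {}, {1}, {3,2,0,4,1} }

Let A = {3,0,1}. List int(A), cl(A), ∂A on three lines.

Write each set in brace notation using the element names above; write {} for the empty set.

open subsets of A: {}, {1}; so int(A) = {1}
closure: X∖int(X∖A) = X∖{} = {3,2,0,4,1}
∂A = {3,2,0,4,1} minus {1} = {3,2,0,4}

int(A) = {1}
cl(A)  = {3,2,0,4,1}
∂A     = {3,2,0,4}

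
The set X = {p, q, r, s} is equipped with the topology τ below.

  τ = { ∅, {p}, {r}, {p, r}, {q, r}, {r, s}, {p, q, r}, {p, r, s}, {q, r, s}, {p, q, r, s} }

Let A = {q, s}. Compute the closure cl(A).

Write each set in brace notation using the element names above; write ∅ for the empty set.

complement {p, r}; its interior {p, r}; cl(A) = X∖{p, r} = {q, s}

{q, s}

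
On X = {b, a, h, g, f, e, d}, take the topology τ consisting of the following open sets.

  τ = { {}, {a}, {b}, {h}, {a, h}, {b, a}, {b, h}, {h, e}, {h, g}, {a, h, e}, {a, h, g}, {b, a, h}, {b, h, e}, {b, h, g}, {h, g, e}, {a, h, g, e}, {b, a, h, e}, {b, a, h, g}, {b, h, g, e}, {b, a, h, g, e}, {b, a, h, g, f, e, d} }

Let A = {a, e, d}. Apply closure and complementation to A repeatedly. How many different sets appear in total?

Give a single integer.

cl via duality: int({b, h, g, f}) = {b, h, g}, so X∖{b, h, g} = {a, f, e, d}
Write k for closure, c for complement:
  1. A     = {a, e, d}
  2. kA    = {a, f, e, d}
  3. cA    = {b, h, g, f}
  4. ckA   = {b, h, g}
  5. kcA   = {b, h, g, f, e, d}
  6. ckcA  = {a}
  7. kckcA = {a, f, d}
  8. ckckcA = {b, h, g, e}
applying k or c yields no new set

8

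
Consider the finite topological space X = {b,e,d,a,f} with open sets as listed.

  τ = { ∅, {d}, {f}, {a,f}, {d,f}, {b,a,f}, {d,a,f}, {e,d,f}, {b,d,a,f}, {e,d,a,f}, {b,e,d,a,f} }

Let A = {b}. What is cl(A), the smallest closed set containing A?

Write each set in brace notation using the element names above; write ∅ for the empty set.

X∖A={e,d,a,f}, int(X∖A)={e,d,a,f}, hence cl(A)={b}

{b}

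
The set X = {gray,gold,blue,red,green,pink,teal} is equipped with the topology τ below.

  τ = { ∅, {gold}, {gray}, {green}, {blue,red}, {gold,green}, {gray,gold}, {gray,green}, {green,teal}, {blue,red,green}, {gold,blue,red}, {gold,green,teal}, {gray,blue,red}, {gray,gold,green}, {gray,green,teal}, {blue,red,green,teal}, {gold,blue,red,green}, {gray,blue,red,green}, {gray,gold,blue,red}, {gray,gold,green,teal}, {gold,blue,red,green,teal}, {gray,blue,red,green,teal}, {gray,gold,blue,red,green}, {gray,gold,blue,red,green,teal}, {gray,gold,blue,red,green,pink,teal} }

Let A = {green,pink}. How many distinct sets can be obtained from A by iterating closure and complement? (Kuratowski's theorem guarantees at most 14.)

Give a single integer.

closure: X∖int(X∖A) = X∖{gray,gold,blue,red} = {green,pink,teal}
Let k=closure and c=complement:
  1. A     = {green,pink}
  2. kA    = {green,pink,teal}
  3. cA    = {gray,gold,blue,red,teal}
  4. ckA   = {gray,gold,blue,red}
  5. kcA   = {gray,gold,blue,red,pink,teal}
  6. kckA  = {gray,gold,blue,red,pink}
  7. ckcA  = {green}
  8. ckckA = {green,teal}
— saturated at 8

8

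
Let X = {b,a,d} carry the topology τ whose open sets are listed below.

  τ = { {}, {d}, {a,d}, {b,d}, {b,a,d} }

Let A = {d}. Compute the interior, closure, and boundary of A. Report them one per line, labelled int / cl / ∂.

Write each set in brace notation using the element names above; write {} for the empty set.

int(A) = {d}
cl(A)  = {b,a,d}
∂A     = {b,a}

opens ⊆ A: {}, {d}; union → int = {d}
complement {b,a}; its interior {}; cl(A) = X∖{} = {b,a,d}
boundary = {b,a,d} ∖ {d} = {b,a}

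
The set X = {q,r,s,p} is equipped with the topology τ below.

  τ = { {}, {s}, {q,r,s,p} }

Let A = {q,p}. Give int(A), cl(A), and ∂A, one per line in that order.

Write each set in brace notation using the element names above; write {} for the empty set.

U open, U⊆A: {}. int(A) = ⋃ = {}
X∖A={r,s}, int(X∖A)={s}, hence cl(A)={q,r,p}
∂A: remove int from cl → {q,r,p}

int(A) = {}
cl(A)  = {q,r,p}
∂A     = {q,r,p}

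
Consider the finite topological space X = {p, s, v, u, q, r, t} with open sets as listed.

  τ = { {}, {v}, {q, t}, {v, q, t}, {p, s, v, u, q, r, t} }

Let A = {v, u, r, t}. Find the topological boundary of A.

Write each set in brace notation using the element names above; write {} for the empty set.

{p, s, u, q, r, t}

interior: largest open inside A is {v} (from {}, {v})
cl via duality: int({p, s, q}) = {}, so X∖{} = {p, s, v, u, q, r, t}
cl∖int = {p, s, u, q, r, t}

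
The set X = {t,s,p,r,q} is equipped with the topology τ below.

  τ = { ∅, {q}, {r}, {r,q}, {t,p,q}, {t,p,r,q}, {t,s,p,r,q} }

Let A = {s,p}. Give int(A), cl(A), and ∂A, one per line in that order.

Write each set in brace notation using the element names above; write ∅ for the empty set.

int(A) = ∅
cl(A)  = {t,s,p}
∂A     = {t,s,p}

interior: largest open inside A is ∅ (from ∅)
cl via duality: int({t,r,q}) = {r,q}, so X∖{r,q} = {t,s,p}
cl∖int = {t,s,p}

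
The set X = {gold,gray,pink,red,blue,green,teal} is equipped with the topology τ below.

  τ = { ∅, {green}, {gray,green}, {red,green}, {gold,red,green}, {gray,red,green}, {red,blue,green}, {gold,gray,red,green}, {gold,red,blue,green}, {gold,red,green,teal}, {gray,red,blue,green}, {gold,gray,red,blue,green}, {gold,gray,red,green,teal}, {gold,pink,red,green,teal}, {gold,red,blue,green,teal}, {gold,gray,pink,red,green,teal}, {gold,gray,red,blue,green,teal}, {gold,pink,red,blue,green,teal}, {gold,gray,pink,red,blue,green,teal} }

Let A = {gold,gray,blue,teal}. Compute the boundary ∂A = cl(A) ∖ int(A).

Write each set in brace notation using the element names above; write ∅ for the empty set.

interior: largest open inside A is ∅ (from ∅)
cl via duality: int({pink,red,green}) = {red,green}, so X∖{red,green} = {gold,gray,pink,blue,teal}
cl∖int = {gold,gray,pink,blue,teal}

{gold,gray,pink,blue,teal}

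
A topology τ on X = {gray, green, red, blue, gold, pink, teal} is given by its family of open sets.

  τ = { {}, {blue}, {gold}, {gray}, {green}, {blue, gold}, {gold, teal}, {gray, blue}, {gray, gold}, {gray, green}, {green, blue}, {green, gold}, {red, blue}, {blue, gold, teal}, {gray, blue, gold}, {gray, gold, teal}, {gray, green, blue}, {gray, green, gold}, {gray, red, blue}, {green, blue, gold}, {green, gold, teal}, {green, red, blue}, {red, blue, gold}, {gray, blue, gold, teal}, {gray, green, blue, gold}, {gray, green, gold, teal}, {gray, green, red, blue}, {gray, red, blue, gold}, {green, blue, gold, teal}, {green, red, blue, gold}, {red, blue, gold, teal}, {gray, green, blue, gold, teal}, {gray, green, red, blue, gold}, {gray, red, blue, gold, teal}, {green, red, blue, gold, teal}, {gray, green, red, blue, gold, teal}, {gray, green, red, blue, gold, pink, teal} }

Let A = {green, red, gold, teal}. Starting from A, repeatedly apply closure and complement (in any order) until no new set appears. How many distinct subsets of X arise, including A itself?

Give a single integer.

closure: X∖int(X∖A) = X∖{gray, blue} = {green, red, gold, pink, teal}
Let k=closure and c=complement:
  1. A     = {green, red, gold, teal}
  2. kA    = {green, red, gold, pink, teal}
  3. cA    = {gray, blue, pink}
  4. ckA   = {gray, blue}
  5. kcA   = {gray, red, blue, pink}
  6. ckcA  = {green, gold, teal}
  7. kckcA = {green, gold, pink, teal}
  8. ckckcA = {gray, red, blue}
— saturated at 8

8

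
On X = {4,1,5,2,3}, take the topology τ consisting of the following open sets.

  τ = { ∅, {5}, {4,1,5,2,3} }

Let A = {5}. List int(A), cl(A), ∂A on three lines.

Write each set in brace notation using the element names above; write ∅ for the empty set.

int(A) = {5}
cl(A)  = {4,1,5,2,3}
∂A     = {4,1,2,3}

interior: largest open inside A is {5} (from ∅, {5})
cl via duality: int({4,1,2,3}) = ∅, so X∖∅ = {4,1,5,2,3}
cl∖int = {4,1,2,3}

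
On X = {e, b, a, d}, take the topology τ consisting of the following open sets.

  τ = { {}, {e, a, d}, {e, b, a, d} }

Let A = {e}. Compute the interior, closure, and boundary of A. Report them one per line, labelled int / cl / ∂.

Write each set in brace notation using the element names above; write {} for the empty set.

interior: largest open inside A is {} (from {})
cl via duality: int({b, a, d}) = {}, so X∖{} = {e, b, a, d}
cl∖int = {e, b, a, d}

int(A) = {}
cl(A)  = {e, b, a, d}
∂A     = {e, b, a, d}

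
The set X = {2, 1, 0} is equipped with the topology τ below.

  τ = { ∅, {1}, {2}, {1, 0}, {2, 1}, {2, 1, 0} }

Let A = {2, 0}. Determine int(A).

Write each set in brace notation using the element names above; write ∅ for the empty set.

{2}

open subsets of A: ∅, {2}; so int(A) = {2}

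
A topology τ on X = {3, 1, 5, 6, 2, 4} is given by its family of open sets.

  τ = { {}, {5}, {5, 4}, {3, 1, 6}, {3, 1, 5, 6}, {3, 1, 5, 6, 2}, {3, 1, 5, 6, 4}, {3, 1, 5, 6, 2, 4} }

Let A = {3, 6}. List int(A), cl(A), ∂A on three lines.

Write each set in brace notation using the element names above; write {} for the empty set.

int(A) = {}
cl(A)  = {3, 1, 6, 2}
∂A     = {3, 1, 6, 2}

open subsets of A: {}; so int(A) = {}
closure: X∖int(X∖A) = X∖{5, 4} = {3, 1, 6, 2}
∂A = {3, 1, 6, 2} minus {} = {3, 1, 6, 2}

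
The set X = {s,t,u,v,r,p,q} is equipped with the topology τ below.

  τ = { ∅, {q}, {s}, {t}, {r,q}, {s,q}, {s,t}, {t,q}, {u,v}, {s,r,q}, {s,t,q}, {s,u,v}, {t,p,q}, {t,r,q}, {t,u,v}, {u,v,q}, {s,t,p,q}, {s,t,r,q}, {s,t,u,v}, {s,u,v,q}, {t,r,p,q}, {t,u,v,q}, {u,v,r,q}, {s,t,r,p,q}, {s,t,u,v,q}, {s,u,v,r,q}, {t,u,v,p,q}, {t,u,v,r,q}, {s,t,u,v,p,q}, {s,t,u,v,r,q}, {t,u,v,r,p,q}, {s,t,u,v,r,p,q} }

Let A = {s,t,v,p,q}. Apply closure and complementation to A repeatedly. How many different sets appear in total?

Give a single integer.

cl via duality: int({u,r}) = ∅, so X∖∅ = {s,t,u,v,r,p,q}
Write k for closure, c for complement:
  1. A     = {s,t,v,p,q}
  2. kA    = {s,t,u,v,r,p,q}
  3. cA    = {u,r}
  4. ckA   = ∅
  5. kcA   = {u,v,r}
  6. ckcA  = {s,t,p,q}
  7. kckcA = {s,t,r,p,q}
  8. ckckcA = {u,v}
applying k or c yields no new set

8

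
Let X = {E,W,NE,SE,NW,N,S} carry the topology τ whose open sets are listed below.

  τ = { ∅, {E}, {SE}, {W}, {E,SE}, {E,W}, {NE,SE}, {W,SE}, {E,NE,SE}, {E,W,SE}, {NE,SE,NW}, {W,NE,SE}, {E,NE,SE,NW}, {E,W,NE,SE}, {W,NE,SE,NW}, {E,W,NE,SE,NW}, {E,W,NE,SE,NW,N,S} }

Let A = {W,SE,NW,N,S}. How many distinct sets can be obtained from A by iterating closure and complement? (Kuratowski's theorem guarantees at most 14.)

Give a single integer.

8

complement {E,NE}; its interior {E}; cl(A) = X∖{E} = {W,NE,SE,NW,N,S}
With k = closure, c = complement:
  1. A     = {W,SE,NW,N,S}
  2. kA    = {W,NE,SE,NW,N,S}
  3. cA    = {E,NE}
  4. ckA   = {E}
  5. kcA   = {E,NE,NW,N,S}
  6. kckA  = {E,N,S}
  7. ckcA  = {W,SE}
  8. ckckA = {W,NE,SE,NW}
k, c of each give nothing new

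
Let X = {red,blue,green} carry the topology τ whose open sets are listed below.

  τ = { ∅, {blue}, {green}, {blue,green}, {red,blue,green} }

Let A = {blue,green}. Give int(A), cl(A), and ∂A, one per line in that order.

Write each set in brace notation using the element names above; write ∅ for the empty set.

int(A) = {blue,green}
cl(A)  = {red,blue,green}
∂A     = {red}

opens ⊆ A: ∅, {blue}, {green}, {blue,green}; union → int = {blue,green}
complement {red}; its interior ∅; cl(A) = X∖∅ = {red,blue,green}
boundary = {red,blue,green} ∖ {blue,green} = {red}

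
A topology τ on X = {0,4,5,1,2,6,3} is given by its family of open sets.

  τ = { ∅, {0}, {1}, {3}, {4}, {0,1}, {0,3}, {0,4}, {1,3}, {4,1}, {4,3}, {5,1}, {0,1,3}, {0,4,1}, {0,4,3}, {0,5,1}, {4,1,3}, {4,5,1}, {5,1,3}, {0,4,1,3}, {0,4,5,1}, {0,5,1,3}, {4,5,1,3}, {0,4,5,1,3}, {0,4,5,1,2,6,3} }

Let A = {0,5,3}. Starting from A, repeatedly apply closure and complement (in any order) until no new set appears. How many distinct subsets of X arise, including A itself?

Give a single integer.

8

complement {4,1,2,6}; its interior {4,1}; cl(A) = X∖{4,1} = {0,5,2,6,3}
With k = closure, c = complement:
  1. A     = {0,5,3}
  2. kA    = {0,5,2,6,3}
  3. cA    = {4,1,2,6}
  4. ckA   = {4,1}
  5. kcA   = {4,5,1,2,6}
  6. ckcA  = {0,3}
  7. kckcA = {0,2,6,3}
  8. ckckcA = {4,5,1}
k, c of each give nothing new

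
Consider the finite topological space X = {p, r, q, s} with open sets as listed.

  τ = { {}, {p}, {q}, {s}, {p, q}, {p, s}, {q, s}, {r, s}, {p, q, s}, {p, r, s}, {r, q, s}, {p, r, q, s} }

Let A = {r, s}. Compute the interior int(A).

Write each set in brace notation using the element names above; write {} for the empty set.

{r, s}

opens ⊆ A: {}, {s}, {r, s}; union → int = {r, s}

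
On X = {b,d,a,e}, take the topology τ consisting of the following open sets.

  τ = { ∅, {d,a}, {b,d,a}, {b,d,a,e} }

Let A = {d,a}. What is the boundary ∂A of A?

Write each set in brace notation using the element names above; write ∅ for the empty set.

opens ⊆ A: ∅, {d,a}; union → int = {d,a}
complement {b,e}; its interior ∅; cl(A) = X∖∅ = {b,d,a,e}
boundary = {b,d,a,e} ∖ {d,a} = {b,e}

{b,e}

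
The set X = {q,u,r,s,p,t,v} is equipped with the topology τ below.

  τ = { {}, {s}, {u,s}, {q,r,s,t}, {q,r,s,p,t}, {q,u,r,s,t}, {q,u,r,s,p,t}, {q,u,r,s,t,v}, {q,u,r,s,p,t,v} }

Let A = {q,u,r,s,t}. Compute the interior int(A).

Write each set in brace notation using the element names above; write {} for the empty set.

{q,u,r,s,t}

interior: largest open inside A is {q,u,r,s,t} (from {}, {s}, {u,s}, {q,r,s,t}, {q,u,r,s,t})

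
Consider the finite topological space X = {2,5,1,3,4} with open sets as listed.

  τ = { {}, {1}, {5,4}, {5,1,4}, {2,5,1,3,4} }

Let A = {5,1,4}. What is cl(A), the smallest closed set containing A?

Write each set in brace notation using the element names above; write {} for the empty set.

complement {2,3}; its interior {}; cl(A) = X∖{} = {2,5,1,3,4}

{2,5,1,3,4}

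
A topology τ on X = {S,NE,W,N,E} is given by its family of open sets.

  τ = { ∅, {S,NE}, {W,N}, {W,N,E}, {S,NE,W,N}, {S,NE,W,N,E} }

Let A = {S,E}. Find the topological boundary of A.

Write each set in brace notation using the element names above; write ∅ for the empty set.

interior: largest open inside A is ∅ (from ∅)
cl via duality: int({NE,W,N}) = {W,N}, so X∖{W,N} = {S,NE,E}
cl∖int = {S,NE,E}

{S,NE,E}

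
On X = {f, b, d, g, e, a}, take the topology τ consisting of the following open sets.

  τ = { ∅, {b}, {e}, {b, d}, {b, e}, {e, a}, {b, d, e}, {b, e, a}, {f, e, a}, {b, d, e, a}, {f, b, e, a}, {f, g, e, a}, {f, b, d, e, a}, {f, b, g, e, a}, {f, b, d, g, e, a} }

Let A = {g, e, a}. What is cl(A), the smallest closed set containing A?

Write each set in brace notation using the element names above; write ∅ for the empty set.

closure: X∖int(X∖A) = X∖{b, d} = {f, g, e, a}

{f, g, e, a}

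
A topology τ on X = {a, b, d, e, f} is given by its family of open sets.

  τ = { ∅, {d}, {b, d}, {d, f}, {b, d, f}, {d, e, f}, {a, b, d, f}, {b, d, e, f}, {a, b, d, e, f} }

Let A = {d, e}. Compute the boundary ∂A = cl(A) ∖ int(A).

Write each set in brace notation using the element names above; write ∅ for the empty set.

{a, b, e, f}

open subsets of A: ∅, {d}; so int(A) = {d}
closure: X∖int(X∖A) = X∖∅ = {a, b, d, e, f}
∂A = {a, b, d, e, f} minus {d} = {a, b, e, f}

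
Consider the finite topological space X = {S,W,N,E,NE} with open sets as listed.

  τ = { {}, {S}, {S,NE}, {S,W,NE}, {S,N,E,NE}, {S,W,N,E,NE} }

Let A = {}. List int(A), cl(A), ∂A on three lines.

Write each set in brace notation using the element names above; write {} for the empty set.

interior: largest open inside A is {} (from {})
cl via duality: int({S,W,N,E,NE}) = {S,W,N,E,NE}, so X∖{S,W,N,E,NE} = {}
cl∖int = {}

int(A) = {}
cl(A)  = {}
∂A     = {}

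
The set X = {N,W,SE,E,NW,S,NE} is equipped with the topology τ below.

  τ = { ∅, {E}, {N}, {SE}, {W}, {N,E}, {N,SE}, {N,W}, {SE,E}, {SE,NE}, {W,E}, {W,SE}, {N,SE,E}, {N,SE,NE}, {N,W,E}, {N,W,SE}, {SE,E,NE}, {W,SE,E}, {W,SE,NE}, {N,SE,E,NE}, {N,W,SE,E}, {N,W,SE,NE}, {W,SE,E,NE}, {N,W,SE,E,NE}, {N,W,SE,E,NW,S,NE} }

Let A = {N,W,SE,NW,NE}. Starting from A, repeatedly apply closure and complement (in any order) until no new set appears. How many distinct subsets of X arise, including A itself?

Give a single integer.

cl via duality: int({E,S}) = {E}, so X∖{E} = {N,W,SE,NW,S,NE}
Write k for closure, c for complement:
  1. A     = {N,W,SE,NW,NE}
  2. kA    = {N,W,SE,NW,S,NE}
  3. cA    = {E,S}
  4. ckA   = {E}
  5. kcA   = {E,NW,S}
  6. ckcA  = {N,W,SE,NE}
applying k or c yields no new set

6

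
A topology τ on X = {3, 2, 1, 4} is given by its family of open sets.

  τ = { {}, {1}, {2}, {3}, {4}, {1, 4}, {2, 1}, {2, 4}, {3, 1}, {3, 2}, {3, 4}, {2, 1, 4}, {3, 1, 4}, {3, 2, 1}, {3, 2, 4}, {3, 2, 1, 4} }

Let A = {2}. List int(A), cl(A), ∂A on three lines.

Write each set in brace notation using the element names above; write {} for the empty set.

interior: largest open inside A is {2} (from {}, {2})
cl via duality: int({3, 1, 4}) = {3, 1, 4}, so X∖{3, 1, 4} = {2}
cl∖int = {}

int(A) = {2}
cl(A)  = {2}
∂A     = {}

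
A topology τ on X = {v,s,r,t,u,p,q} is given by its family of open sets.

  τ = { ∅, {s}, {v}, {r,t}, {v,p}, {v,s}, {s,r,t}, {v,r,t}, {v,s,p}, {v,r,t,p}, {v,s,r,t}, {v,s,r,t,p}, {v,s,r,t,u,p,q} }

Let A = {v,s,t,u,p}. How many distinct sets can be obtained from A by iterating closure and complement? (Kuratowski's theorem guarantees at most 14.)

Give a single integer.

cl via duality: int({r,q}) = ∅, so X∖∅ = {v,s,r,t,u,p,q}
Write k for closure, c for complement:
  1. A     = {v,s,t,u,p}
  2. kA    = {v,s,r,t,u,p,q}
  3. cA    = {r,q}
  4. ckA   = ∅
  5. kcA   = {r,t,u,q}
  6. ckcA  = {v,s,p}
  7. kckcA = {v,s,u,p,q}
  8. ckckcA = {r,t}
applying k or c yields no new set

8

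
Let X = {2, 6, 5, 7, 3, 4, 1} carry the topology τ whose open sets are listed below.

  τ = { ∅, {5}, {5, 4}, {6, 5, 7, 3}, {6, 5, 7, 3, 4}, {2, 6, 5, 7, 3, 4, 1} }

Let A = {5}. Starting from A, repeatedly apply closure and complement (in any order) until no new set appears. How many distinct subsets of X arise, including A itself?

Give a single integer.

4

X∖A={2, 6, 7, 3, 4, 1}, int(X∖A)=∅, hence cl(A)={2, 6, 5, 7, 3, 4, 1}
Orbit (k=closure, c=complement):
  1. A     = {5}
  2. kA    = {2, 6, 5, 7, 3, 4, 1}
  3. cA    = {2, 6, 7, 3, 4, 1}
  4. ckA   = ∅
(closed under both — stop)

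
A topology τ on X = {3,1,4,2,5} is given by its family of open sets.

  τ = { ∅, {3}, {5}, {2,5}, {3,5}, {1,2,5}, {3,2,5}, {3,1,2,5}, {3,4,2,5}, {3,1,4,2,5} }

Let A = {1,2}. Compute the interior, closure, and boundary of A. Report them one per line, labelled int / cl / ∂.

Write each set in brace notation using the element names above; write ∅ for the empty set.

open subsets of A: ∅; so int(A) = ∅
closure: X∖int(X∖A) = X∖{3,5} = {1,4,2}
∂A = {1,4,2} minus ∅ = {1,4,2}

int(A) = ∅
cl(A)  = {1,4,2}
∂A     = {1,4,2}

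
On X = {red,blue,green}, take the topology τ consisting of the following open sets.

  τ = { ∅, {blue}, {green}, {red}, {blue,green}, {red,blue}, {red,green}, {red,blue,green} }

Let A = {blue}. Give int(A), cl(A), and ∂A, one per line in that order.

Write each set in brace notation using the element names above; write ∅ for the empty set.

open subsets of A: ∅, {blue}; so int(A) = {blue}
closure: X∖int(X∖A) = X∖{red,green} = {blue}
∂A = {blue} minus {blue} = ∅

int(A) = {blue}
cl(A)  = {blue}
∂A     = ∅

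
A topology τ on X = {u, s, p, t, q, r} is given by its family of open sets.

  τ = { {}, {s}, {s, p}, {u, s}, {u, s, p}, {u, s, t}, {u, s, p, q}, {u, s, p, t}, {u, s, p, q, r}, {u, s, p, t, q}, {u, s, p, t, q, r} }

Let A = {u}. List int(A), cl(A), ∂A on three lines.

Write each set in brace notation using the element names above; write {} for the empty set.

U open, U⊆A: {}. int(A) = ⋃ = {}
X∖A={s, p, t, q, r}, int(X∖A)={s, p}, hence cl(A)={u, t, q, r}
∂A: remove int from cl → {u, t, q, r}

int(A) = {}
cl(A)  = {u, t, q, r}
∂A     = {u, t, q, r}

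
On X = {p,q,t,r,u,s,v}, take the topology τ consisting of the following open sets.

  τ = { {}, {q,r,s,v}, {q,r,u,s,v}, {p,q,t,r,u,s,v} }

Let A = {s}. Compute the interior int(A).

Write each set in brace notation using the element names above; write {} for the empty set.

{}

open subsets of A: {}; so int(A) = {}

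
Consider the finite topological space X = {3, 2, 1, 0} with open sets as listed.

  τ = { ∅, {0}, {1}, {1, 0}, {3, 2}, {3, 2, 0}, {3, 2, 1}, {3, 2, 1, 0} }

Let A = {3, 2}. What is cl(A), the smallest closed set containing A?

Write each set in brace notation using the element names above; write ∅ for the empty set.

{3, 2}

complement {1, 0}; its interior {1, 0}; cl(A) = X∖{1, 0} = {3, 2}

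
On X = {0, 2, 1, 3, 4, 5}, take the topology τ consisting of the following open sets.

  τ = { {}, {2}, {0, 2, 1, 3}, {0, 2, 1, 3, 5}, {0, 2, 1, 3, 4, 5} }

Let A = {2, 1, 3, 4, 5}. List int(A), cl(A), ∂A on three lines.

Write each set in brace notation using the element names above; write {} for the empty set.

int(A) = {2}
cl(A)  = {0, 2, 1, 3, 4, 5}
∂A     = {0, 1, 3, 4, 5}

interior: largest open inside A is {2} (from {}, {2})
cl via duality: int({0}) = {}, so X∖{} = {0, 2, 1, 3, 4, 5}
cl∖int = {0, 1, 3, 4, 5}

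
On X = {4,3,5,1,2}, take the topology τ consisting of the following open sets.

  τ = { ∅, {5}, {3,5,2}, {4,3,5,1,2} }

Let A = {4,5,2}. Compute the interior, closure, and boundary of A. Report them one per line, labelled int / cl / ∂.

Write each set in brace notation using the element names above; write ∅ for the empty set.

open subsets of A: ∅, {5}; so int(A) = {5}
closure: X∖int(X∖A) = X∖∅ = {4,3,5,1,2}
∂A = {4,3,5,1,2} minus {5} = {4,3,1,2}

int(A) = {5}
cl(A)  = {4,3,5,1,2}
∂A     = {4,3,1,2}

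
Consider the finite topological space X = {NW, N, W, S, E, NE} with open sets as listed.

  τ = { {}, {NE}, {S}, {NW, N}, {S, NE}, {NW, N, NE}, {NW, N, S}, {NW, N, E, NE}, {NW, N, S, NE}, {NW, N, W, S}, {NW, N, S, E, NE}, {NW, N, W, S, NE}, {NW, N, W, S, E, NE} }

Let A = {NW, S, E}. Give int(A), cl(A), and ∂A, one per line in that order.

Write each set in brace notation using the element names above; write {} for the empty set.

U open, U⊆A: {}, {S}. int(A) = ⋃ = {S}
X∖A={N, W, NE}, int(X∖A)={NE}, hence cl(A)={NW, N, W, S, E}
∂A: remove int from cl → {NW, N, W, E}

int(A) = {S}
cl(A)  = {NW, N, W, S, E}
∂A     = {NW, N, W, E}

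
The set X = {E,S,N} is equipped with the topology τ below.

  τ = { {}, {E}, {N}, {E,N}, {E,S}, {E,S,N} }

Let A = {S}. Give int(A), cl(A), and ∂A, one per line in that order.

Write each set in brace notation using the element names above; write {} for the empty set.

int(A) = {}
cl(A)  = {S}
∂A     = {S}

interior: largest open inside A is {} (from {})
cl via duality: int({E,N}) = {E,N}, so X∖{E,N} = {S}
cl∖int = {S}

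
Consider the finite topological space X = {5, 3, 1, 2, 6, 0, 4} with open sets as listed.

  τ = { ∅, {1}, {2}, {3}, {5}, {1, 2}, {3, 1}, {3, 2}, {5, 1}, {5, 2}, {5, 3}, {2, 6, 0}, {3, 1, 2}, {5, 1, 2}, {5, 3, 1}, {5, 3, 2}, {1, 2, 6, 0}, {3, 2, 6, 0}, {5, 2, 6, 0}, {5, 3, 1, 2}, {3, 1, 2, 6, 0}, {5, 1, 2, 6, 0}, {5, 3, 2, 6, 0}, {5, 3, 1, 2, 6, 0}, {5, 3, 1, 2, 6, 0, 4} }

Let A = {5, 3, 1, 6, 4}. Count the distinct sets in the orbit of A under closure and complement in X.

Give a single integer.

complement {2, 0}; its interior {2}; cl(A) = X∖{2} = {5, 3, 1, 6, 0, 4}
With k = closure, c = complement:
  1. A     = {5, 3, 1, 6, 4}
  2. kA    = {5, 3, 1, 6, 0, 4}
  3. cA    = {2, 0}
  4. ckA   = {2}
  5. kcA   = {2, 6, 0, 4}
  6. ckcA  = {5, 3, 1}
  7. kckcA = {5, 3, 1, 4}
  8. ckckcA = {2, 6, 0}
k, c of each give nothing new

8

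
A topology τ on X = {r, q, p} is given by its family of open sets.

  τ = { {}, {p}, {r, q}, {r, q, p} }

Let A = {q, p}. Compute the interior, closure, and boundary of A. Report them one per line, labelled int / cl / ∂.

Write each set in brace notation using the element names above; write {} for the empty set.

int(A) = {p}
cl(A)  = {r, q, p}
∂A     = {r, q}

interior: largest open inside A is {p} (from {}, {p})
cl via duality: int({r}) = {}, so X∖{} = {r, q, p}
cl∖int = {r, q}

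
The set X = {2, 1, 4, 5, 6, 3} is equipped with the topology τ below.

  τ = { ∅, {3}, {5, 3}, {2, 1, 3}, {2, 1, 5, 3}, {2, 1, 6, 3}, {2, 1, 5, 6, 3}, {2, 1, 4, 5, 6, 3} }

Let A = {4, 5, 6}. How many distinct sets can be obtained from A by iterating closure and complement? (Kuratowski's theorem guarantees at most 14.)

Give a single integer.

X∖A={2, 1, 3}, int(X∖A)={2, 1, 3}, hence cl(A)={4, 5, 6}
Orbit (k=closure, c=complement):
  1. A     = {4, 5, 6}
  2. cA    = {2, 1, 3}
  3. kcA   = {2, 1, 4, 5, 6, 3}
  4. ckcA  = ∅
(closed under both — stop)

4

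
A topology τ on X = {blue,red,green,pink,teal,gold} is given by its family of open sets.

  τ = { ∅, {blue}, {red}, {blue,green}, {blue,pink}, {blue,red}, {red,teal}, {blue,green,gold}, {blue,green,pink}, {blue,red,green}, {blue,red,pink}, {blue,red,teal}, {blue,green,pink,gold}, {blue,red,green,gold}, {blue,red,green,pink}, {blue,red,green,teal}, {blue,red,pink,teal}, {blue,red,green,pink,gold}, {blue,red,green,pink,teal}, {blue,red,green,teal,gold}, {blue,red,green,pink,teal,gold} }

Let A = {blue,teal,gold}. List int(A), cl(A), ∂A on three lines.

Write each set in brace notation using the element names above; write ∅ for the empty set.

opens ⊆ A: ∅, {blue}; union → int = {blue}
complement {red,green,pink}; its interior {red}; cl(A) = X∖{red} = {blue,green,pink,teal,gold}
boundary = {blue,green,pink,teal,gold} ∖ {blue} = {green,pink,teal,gold}

int(A) = {blue}
cl(A)  = {blue,green,pink,teal,gold}
∂A     = {green,pink,teal,gold}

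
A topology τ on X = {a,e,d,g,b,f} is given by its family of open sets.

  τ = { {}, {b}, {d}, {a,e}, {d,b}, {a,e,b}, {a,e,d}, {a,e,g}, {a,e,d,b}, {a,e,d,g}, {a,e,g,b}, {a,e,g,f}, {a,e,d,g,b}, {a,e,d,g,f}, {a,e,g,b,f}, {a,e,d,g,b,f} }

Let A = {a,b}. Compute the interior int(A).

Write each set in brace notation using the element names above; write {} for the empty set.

U open, U⊆A: {}, {b}. int(A) = ⋃ = {b}

{b}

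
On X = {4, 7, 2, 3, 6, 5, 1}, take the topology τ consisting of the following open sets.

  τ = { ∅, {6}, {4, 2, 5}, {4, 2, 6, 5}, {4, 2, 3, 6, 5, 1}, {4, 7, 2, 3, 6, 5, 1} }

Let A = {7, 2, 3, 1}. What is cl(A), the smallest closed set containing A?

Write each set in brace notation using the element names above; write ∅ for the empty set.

closure: X∖int(X∖A) = X∖{6} = {4, 7, 2, 3, 5, 1}

{4, 7, 2, 3, 5, 1}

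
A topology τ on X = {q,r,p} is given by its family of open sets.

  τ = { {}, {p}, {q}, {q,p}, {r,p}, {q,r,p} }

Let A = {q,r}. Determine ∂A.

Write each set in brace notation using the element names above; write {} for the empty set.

U open, U⊆A: {}, {q}. int(A) = ⋃ = {q}
X∖A={p}, int(X∖A)={p}, hence cl(A)={q,r}
∂A: remove int from cl → {r}

{r}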